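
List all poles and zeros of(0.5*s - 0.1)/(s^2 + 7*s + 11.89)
Set denominator = 0: s^2 + 7*s + 11.89 = (s + 2.9)(s + 4.1) = 0 → Poles: -2.9, -4.1
Set numerator = 0: 0.5*s - 0.1 = 0 → Zeros: 0.2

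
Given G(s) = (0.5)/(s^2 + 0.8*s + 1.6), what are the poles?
Set denominator = 0: s^2 + 0.8*s + 1.6 = 0 → Poles: -0.4 + 1.2j, -0.4 - 1.2j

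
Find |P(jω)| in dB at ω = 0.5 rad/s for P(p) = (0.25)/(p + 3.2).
Substitute p = j*0.5: P(j0.5) = 0.0762631 - 0.0119161j.
|P(j0.5)| = sqrt(Re² + Im²) = 0.07719.
20*log₁₀(0.07719) = -22.25 dB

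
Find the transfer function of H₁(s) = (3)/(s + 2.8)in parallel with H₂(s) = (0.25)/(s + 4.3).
Parallel: H = H₁ + H₂ = (n₁·d₂ + n₂·d₁)/(d₁·d₂).
n₁·d₂ = 3*s + 12.9. n₂·d₁ = 0.25*s + 0.7. Sum = 3.25*s + 13.6. d₁·d₂ = s^2 + 7.1*s + 12.04.
H(s) = (3.25*s + 13.6)/(s^2 + 7.1*s + 12.04)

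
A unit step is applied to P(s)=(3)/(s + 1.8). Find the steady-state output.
FVT: lim_{t→∞} y(t) = lim_{s→0} s*Y(s) where Y(s) = P(s)/s.
= lim_{s→0} P(s) = P(0) = num(0)/den(0) = 3/1.8 = 1.667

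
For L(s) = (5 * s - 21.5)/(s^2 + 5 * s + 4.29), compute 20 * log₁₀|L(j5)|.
Substitute s = j*5: L(j5) = 1.01552 + 0.0187398j.
|L(j5)| = sqrt(Re² + Im²) = 1.016.
20*log₁₀(1.016) = 0.14 dB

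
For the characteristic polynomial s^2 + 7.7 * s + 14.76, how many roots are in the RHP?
s^2 + 7.7*s + 14.76 = (s + 4.1)(s + 3.6). Poles: -3.6, -4.1. RHP poles (Re>0): 0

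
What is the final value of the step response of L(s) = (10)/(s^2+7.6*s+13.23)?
FVT: lim_{t→∞} y(t) = lim_{s→0} s*Y(s) where Y(s) = L(s)/s.
= lim_{s→0} L(s) = L(0) = num(0)/den(0) = 10/13.23 = 0.7559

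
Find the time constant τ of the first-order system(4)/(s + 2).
First-order system: τ = -1/pole. Pole = -2. τ = -1/(-2) = 0.5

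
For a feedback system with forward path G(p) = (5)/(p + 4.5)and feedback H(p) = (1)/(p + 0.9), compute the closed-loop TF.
Closed-loop T = G/(1+GH).
Numerator: G_num * H_den = 5*p + 4.5.
Denominator: G_den * H_den + G_num * H_num = (p^2 + 5.4*p + 4.05) + (5) = p^2 + 5.4*p + 9.05.
T(p) = (5*p + 4.5)/(p^2 + 5.4*p + 9.05)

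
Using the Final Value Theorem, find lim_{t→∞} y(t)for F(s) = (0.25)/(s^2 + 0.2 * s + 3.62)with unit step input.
FVT: lim_{t→∞} y(t) = lim_{s→0} s*Y(s) where Y(s) = F(s)/s.
= lim_{s→0} F(s) = F(0) = num(0)/den(0) = 0.25/3.62 = 0.06906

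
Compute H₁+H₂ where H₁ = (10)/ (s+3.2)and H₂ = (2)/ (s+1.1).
Parallel: H = H₁ + H₂ = (n₁·d₂ + n₂·d₁)/(d₁·d₂).
n₁·d₂ = 10*s + 11. n₂·d₁ = 2*s + 6.4. Sum = 12*s + 17.4. d₁·d₂ = s^2 + 4.3*s + 3.52.
H(s) = (12*s + 17.4)/(s^2 + 4.3*s + 3.52)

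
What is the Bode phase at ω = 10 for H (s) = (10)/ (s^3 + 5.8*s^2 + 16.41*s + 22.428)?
Substitute s = j*10: H(j10) = -0.00552262 + 0.00827939j.
∠H(j10) = atan2(Im, Re) = atan2(0.00827939, -0.00552262) = 123.70° (principal value).
Summing the individual angle contributions Σ∠(j10 − zᵢ) − Σ∠(j10 − pₖ) over the 0 zero(s) and 3 pole(s), each followed continuously from ω = 0 (DC phase referenced to (−180°, 180°]), gives -236.30°, i.e. the principal value - 360°. Continuous Bode phase = -236.30°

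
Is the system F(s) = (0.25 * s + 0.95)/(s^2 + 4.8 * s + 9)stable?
Denominator: s^2 + 4.8*s + 9. Poles: -2.4 + 1.8j, -2.4 - 1.8j. All Re(p)<0: Yes (stable)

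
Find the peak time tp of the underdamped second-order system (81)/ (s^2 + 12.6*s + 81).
Standard form: ωn²/(s²+2ζωn·s+ωn²) → ωn = 9, ζ = 0.7.
ωd = ωn·√(1-ζ²) = 9·√(1-0.7²) = 6.427.
tp = π/ωd = π/6.427 = 0.4888 s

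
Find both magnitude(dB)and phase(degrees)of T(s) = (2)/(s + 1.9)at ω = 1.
Substitute s = j*1: T(j1) = 0.824295 - 0.433839j.
|T| = 20*log₁₀(sqrt(Re²+Im²)) = -0.62 dB.
∠T = atan2(Im, Re) = -27.76°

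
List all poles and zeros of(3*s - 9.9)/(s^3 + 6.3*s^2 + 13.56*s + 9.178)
Set denominator = 0: s^3 + 6.3*s^2 + 13.56*s + 9.178 = (s + 1.3)(s^2 + 5*s + 7.06) = 0 → Poles: -1.3, -2.5 + 0.9j, -2.5 - 0.9j
Set numerator = 0: 3*s - 9.9 = 0 → Zeros: 3.3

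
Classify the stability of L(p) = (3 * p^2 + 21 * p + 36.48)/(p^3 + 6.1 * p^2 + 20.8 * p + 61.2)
Denominator: p^3 + 6.1*p^2 + 20.8*p + 61.2 = (p + 4.5)(p^2 + 1.6*p + 13.6). Poles: -0.8 + 3.6j, -0.8 - 3.6j, -4.5. Stable (all poles in LHP)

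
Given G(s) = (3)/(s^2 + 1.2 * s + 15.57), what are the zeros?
Numerator is a nonzero constant (3) → Zeros: none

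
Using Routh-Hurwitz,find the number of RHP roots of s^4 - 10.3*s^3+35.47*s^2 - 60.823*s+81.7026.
Routh array:
s^4: [1, 35.47, 81.7026]; s^3: [-10.3, -60.823]; s^2: [29.5649, 81.7026]; s^1: [-32.3589]; s^0: [81.7026]
First column: [1, -10.3, 29.5649, -32.3589, 81.7026]. Sign changes = RHP roots = 4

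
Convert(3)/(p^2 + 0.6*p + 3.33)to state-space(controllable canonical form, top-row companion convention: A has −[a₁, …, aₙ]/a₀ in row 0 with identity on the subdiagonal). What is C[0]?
Reachable canonical form: C = numerator coefficients (right-aligned, zero-padded to length n).
num = 3, C = [[0, 3]].
C[0] = 0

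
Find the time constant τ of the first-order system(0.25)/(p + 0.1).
First-order system: τ = -1/pole. Pole = -0.1. τ = -1/(-0.1) = 10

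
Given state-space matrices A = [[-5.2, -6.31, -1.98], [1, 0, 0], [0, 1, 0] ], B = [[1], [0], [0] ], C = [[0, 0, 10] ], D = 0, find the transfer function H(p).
H(p) = C(pI - A)⁻¹B + D.
Characteristic polynomial det(pI - A) = p^3 + 5.2*p^2 + 6.31*p + 1.98.
Numerator from C·adj(pI-A)·B + D·det(pI-A) = 10.
H(p) = (10)/(p^3 + 5.2*p^2 + 6.31*p + 1.98)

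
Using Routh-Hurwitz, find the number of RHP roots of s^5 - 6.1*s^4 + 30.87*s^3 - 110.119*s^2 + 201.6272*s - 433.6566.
Routh array:
s^5: [1, 30.87, 201.6272]; s^4: [-6.1, -110.119, -433.6566]; s^3: [12.8177, 130.536]; s^2: [-47.9964, -433.6566]; s^1: [14.7255]; s^0: [-433.6566]
First column: [1, -6.1, 12.8177, -47.9964, 14.7255, -433.6566]. Sign changes = RHP roots = 5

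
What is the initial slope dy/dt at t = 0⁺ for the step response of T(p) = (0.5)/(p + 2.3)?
IVT: y'(0⁺) = lim_{p→∞} p²·Y(p) = lim_{p→∞} p·T(p).
deg(num) = 0, deg(den) = 1, relative degree = 1, so p·T(p) → (leading num)/(leading den) = 0.5/1 = 0.5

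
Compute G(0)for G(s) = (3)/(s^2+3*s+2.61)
DC gain = G(0) = num(0)/den(0) = 3/2.61 = 1.149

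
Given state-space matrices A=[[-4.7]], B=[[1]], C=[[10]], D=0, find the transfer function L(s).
L(s) = C(sI - A)⁻¹B + D.
Characteristic polynomial det(sI - A) = s + 4.7.
Numerator from C·adj(sI-A)·B + D·det(sI-A) = 10.
L(s) = (10)/(s + 4.7)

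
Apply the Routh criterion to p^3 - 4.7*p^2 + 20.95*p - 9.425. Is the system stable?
Routh array:
p^3: [1, 20.95]; p^2: [-4.7, -9.425]; p^1: [18.9447]; p^0: [-9.425]
First column: [1, -4.7, 18.9447, -9.425]. Sign changes = 3.
No, unstable (3 RHP root(s))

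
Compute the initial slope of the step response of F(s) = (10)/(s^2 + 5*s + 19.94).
IVT: y'(0⁺) = lim_{s→∞} s²·Y(s) = lim_{s→∞} s·F(s).
deg(num) = 0, deg(den) = 2, relative degree = 2 ≥ 2, so s·F(s) → 0. Initial slope = 0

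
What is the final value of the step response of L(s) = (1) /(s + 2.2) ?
FVT: lim_{t→∞} y(t) = lim_{s→0} s*Y(s) where Y(s) = L(s)/s.
= lim_{s→0} L(s) = L(0) = num(0)/den(0) = 1/2.2 = 0.4545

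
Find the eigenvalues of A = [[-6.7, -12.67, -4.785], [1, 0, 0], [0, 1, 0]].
Eigenvalues solve det(λI - A) = 0.
Characteristic polynomial: λ^3 + 6.7*λ^2 + 12.67*λ + 4.785 = 0.
Factor: (λ + 2.9)(λ + 0.5)(λ + 3.3) = 0.
Roots: -0.5, -2.9, -3.3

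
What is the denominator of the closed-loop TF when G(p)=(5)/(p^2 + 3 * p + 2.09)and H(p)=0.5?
Characteristic poly = G_den * H_den + G_num * H_num = (p^2 + 3*p + 2.09) + (2.5) = p^2 + 3*p + 4.59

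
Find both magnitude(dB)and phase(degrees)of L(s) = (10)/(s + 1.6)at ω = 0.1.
Substitute s = j*0.1: L(j0.1) = 6.22568 - 0.389105j.
|L| = 20*log₁₀(sqrt(Re²+Im²)) = 15.90 dB.
∠L = atan2(Im, Re) = -3.58°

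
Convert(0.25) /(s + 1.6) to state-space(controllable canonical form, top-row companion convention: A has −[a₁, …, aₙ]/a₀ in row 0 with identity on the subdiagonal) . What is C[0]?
Reachable canonical form: C = numerator coefficients (right-aligned, zero-padded to length n).
num = 0.25, C = [[0.25]].
C[0] = 0.25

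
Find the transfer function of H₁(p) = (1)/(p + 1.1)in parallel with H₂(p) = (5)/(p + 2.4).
Parallel: H = H₁ + H₂ = (n₁·d₂ + n₂·d₁)/(d₁·d₂).
n₁·d₂ = p + 2.4. n₂·d₁ = 5*p + 5.5. Sum = 6*p + 7.9. d₁·d₂ = p^2 + 3.5*p + 2.64.
H(p) = (6*p + 7.9)/(p^2 + 3.5*p + 2.64)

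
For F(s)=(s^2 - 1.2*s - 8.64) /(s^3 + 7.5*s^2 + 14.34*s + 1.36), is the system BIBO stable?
Denominator: s^3 + 7.5*s^2 + 14.34*s + 1.36 = (s + 4)(s + 0.1)(s + 3.4). Poles: -0.1, -3.4, -4. All Re(p)<0: Yes (stable)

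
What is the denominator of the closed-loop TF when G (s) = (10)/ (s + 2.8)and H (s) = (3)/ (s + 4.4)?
Characteristic poly = G_den * H_den + G_num * H_num = (s^2 + 7.2*s + 12.32) + (30) = s^2 + 7.2*s + 42.32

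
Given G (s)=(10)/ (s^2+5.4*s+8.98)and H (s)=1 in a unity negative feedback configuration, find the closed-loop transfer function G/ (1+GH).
Closed-loop T = G/(1+GH).
Numerator: G_num * H_den = 10.
Denominator: G_den * H_den + G_num * H_num = (s^2 + 5.4*s + 8.98) + (10) = s^2 + 5.4*s + 18.98.
T(s) = (10)/(s^2 + 5.4*s + 18.98)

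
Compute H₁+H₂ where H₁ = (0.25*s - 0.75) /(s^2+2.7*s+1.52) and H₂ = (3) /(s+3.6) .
Parallel: H = H₁ + H₂ = (n₁·d₂ + n₂·d₁)/(d₁·d₂).
n₁·d₂ = 0.25*s^2 + 0.15*s - 2.7. n₂·d₁ = 3*s^2 + 8.1*s + 4.56. Sum = 3.25*s^2 + 8.25*s + 1.86. d₁·d₂ = s^3 + 6.3*s^2 + 11.24*s + 5.472.
H(s) = (3.25*s^2 + 8.25*s + 1.86)/(s^3 + 6.3*s^2 + 11.24*s + 5.472)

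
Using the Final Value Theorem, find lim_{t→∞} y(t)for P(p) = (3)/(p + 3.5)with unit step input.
FVT: lim_{t→∞} y(t) = lim_{p→0} p*Y(p) where Y(p) = P(p)/p.
= lim_{p→0} P(p) = P(0) = num(0)/den(0) = 3/3.5 = 0.8571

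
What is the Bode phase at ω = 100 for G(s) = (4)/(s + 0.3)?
Substitute s = j*100: G(j100) = 0.000119999 - 0.0399996j.
∠G(j100) = atan2(Im, Re) = atan2(-0.0399996, 0.000119999) = -89.83°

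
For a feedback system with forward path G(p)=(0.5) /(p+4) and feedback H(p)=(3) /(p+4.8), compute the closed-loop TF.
Closed-loop T = G/(1+GH).
Numerator: G_num * H_den = 0.5*p + 2.4.
Denominator: G_den * H_den + G_num * H_num = (p^2 + 8.8*p + 19.2) + (1.5) = p^2 + 8.8*p + 20.7.
T(p) = (0.5*p + 2.4)/(p^2 + 8.8*p + 20.7)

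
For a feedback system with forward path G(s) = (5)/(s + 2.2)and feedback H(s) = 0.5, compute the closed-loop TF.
Closed-loop T = G/(1+GH).
Numerator: G_num * H_den = 5.
Denominator: G_den * H_den + G_num * H_num = (s + 2.2) + (2.5) = s + 4.7.
T(s) = (5)/(s + 4.7)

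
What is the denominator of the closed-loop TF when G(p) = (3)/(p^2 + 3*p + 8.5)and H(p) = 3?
Characteristic poly = G_den * H_den + G_num * H_num = (p^2 + 3*p + 8.5) + (9) = p^2 + 3*p + 17.5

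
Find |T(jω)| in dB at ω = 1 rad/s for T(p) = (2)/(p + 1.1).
Substitute p = j*1: T(j1) = 0.995475 - 0.904977j.
|T(j1)| = sqrt(Re² + Im²) = 1.345.
20*log₁₀(1.345) = 2.58 dB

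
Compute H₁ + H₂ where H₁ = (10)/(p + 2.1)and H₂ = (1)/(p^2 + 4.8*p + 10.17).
Parallel: H = H₁ + H₂ = (n₁·d₂ + n₂·d₁)/(d₁·d₂).
n₁·d₂ = 10*p^2 + 48*p + 101.7. n₂·d₁ = p + 2.1. Sum = 10*p^2 + 49*p + 103.8. d₁·d₂ = p^3 + 6.9*p^2 + 20.25*p + 21.357.
H(p) = (10*p^2 + 49*p + 103.8)/(p^3 + 6.9*p^2 + 20.25*p + 21.357)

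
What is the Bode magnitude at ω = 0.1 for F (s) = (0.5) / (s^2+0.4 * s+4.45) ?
Substitute s = j*0.1: F(j0.1) = 0.112603 - 0.00101445j.
|F(j0.1)| = sqrt(Re² + Im²) = 0.1126.
20*log₁₀(0.1126) = -18.97 dB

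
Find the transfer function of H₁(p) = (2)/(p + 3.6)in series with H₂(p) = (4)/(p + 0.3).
Series: H = H₁ · H₂ = (n₁·n₂)/(d₁·d₂).
Num: n₁·n₂ = 8. Den: d₁·d₂ = p^2 + 3.9*p + 1.08.
H(p) = (8)/(p^2 + 3.9*p + 1.08)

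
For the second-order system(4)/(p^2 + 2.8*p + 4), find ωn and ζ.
Standard form: ωn²/(p²+2ζωn·p+ωn²).
const=4=ωn² → ωn=2, p coeff=2.8=2ζωn → ζ=0.7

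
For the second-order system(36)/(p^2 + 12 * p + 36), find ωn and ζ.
Standard form: ωn²/(p²+2ζωn·p+ωn²).
const=36=ωn² → ωn=6, p coeff=12=2ζωn → ζ=1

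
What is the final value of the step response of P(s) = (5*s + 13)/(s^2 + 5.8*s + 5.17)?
FVT: lim_{t→∞} y(t) = lim_{s→0} s*Y(s) where Y(s) = P(s)/s.
= lim_{s→0} P(s) = P(0) = num(0)/den(0) = 13/5.17 = 2.515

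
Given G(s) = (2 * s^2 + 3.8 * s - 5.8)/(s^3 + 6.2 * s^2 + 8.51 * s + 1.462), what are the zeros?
Set numerator = 0: 2*s^2 + 3.8*s - 5.8 = 2*(s + 2.9)(s - 1) = 0 → Zeros: -2.9, 1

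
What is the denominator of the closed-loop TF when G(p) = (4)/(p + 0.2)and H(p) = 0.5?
Characteristic poly = G_den * H_den + G_num * H_num = (p + 0.2) + (2) = p + 2.2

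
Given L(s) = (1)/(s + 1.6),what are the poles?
Set denominator = 0: s + 1.6 = 0 → Poles: -1.6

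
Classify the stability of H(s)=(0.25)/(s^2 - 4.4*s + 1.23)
Denominator: s^2 - 4.4*s + 1.23 = (s - 4.1)(s - 0.3). Poles: 0.3, 4.1. Unstable (2 pole(s) in RHP)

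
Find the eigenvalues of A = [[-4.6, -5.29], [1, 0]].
Eigenvalues solve det(λI - A) = 0.
Characteristic polynomial: λ^2 + 4.6*λ + 5.29 = 0.
Factor: (λ + 2.3)(λ + 2.3) = 0.
Roots: -2.3, -2.3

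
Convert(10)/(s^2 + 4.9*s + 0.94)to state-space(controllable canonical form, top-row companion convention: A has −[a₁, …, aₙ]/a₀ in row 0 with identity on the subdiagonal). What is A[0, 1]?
Reachable canonical form for den = s^2 + 4.9*s + 0.94: top row of A = -[a₁,a₂,...,aₙ]/a₀, ones on the subdiagonal, zeros elsewhere.
A = [[-4.9, -0.94], [1, 0]].
A[0,1] = -0.94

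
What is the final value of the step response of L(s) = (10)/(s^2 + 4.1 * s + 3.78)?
FVT: lim_{t→∞} y(t) = lim_{s→0} s*Y(s) where Y(s) = L(s)/s.
= lim_{s→0} L(s) = L(0) = num(0)/den(0) = 10/3.78 = 2.646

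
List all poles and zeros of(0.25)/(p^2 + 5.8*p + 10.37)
Set denominator = 0: p^2 + 5.8*p + 10.37 = 0 → Poles: -2.9 + 1.4j, -2.9 - 1.4j
Numerator is a nonzero constant (0.25) → Zeros: none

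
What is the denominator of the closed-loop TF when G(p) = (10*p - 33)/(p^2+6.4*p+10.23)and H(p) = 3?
Characteristic poly = G_den * H_den + G_num * H_num = (p^2 + 6.4*p + 10.23) + (30*p - 99) = p^2 + 36.4*p - 88.77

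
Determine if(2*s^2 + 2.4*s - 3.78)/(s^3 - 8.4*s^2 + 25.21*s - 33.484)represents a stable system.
Denominator: s^3 - 8.4*s^2 + 25.21*s - 33.484 = (s - 4.4)(s^2 - 4*s + 7.61). Poles: 2 + 1.9j, 2 - 1.9j, 4.4. All Re(p)<0: No (unstable)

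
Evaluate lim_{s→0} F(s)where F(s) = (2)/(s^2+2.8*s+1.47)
DC gain = F(0) = num(0)/den(0) = 2/1.47 = 1.361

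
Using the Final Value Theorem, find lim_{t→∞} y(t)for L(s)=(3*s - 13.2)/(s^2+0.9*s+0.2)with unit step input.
FVT: lim_{t→∞} y(t) = lim_{s→0} s*Y(s) where Y(s) = L(s)/s.
= lim_{s→0} L(s) = L(0) = num(0)/den(0) = -13.2/0.2 = -66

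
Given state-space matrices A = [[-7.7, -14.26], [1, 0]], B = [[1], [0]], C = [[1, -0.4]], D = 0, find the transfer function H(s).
H(s) = C(sI - A)⁻¹B + D.
Characteristic polynomial det(sI - A) = s^2 + 7.7*s + 14.26.
Numerator from C·adj(sI-A)·B + D·det(sI-A) = s - 0.4.
H(s) = (s - 0.4)/(s^2 + 7.7*s + 14.26)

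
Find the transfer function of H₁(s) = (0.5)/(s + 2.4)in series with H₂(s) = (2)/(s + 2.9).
Series: H = H₁ · H₂ = (n₁·n₂)/(d₁·d₂).
Num: n₁·n₂ = 1. Den: d₁·d₂ = s^2 + 5.3*s + 6.96.
H(s) = (1)/(s^2 + 5.3*s + 6.96)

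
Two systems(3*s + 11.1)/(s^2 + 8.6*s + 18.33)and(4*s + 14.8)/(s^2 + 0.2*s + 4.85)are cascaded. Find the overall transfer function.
Series: H = H₁ · H₂ = (n₁·n₂)/(d₁·d₂).
Num: n₁·n₂ = 12*s^2 + 88.8*s + 164.28. Den: d₁·d₂ = s^4 + 8.8*s^3 + 24.9*s^2 + 45.376*s + 88.9005.
H(s) = (12*s^2 + 88.8*s + 164.28)/(s^4 + 8.8*s^3 + 24.9*s^2 + 45.376*s + 88.9005)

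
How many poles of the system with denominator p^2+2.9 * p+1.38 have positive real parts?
p^2 + 2.9*p + 1.38 = (p + 0.6)(p + 2.3). Poles: -0.6, -2.3. RHP poles (Re>0): 0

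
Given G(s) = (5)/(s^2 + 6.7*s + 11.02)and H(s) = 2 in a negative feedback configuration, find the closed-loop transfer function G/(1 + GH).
Closed-loop T = G/(1+GH).
Numerator: G_num * H_den = 5.
Denominator: G_den * H_den + G_num * H_num = (s^2 + 6.7*s + 11.02) + (10) = s^2 + 6.7*s + 21.02.
T(s) = (5)/(s^2 + 6.7*s + 21.02)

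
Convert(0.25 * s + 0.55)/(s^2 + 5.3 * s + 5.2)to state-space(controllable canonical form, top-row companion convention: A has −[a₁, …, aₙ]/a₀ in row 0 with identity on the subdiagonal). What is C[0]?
Reachable canonical form: C = numerator coefficients (right-aligned, zero-padded to length n).
num = 0.25*s + 0.55, C = [[0.25, 0.55]].
C[0] = 0.25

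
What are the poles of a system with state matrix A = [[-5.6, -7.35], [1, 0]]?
Eigenvalues solve det(λI - A) = 0.
Characteristic polynomial: λ^2 + 5.6*λ + 7.35 = 0.
Factor: (λ + 2.1)(λ + 3.5) = 0.
Roots: -2.1, -3.5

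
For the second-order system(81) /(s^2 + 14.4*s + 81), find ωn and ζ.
Standard form: ωn²/(s²+2ζωn·s+ωn²).
const=81=ωn² → ωn=9, s coeff=14.4=2ζωn → ζ=0.8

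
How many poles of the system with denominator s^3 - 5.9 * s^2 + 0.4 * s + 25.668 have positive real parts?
s^3 - 5.9*s^2 + 0.4*s + 25.668 = (s - 3.1)(s + 1.8)(s - 4.6). Poles: -1.8, 3.1, 4.6. RHP poles (Re>0): 2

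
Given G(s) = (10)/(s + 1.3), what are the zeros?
Numerator is a nonzero constant (10) → Zeros: none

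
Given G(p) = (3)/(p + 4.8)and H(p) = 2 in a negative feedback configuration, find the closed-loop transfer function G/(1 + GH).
Closed-loop T = G/(1+GH).
Numerator: G_num * H_den = 3.
Denominator: G_den * H_den + G_num * H_num = (p + 4.8) + (6) = p + 10.8.
T(p) = (3)/(p + 10.8)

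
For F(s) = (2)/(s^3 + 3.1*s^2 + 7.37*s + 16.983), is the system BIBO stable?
Denominator: s^3 + 3.1*s^2 + 7.37*s + 16.983 = (s + 2.7)(s^2 + 0.4*s + 6.29). Poles: -0.2 + 2.5j, -0.2 - 2.5j, -2.7. All Re(p)<0: Yes (stable)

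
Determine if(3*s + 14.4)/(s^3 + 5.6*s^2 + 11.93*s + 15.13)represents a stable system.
Denominator: s^3 + 5.6*s^2 + 11.93*s + 15.13 = (s + 3.4)(s^2 + 2.2*s + 4.45). Poles: -1.1 + 1.8j, -1.1 - 1.8j, -3.4. All Re(p)<0: Yes (stable)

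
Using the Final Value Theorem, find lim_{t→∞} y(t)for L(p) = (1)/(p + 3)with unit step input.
FVT: lim_{t→∞} y(t) = lim_{p→0} p*Y(p) where Y(p) = L(p)/p.
= lim_{p→0} L(p) = L(0) = num(0)/den(0) = 1/3 = 0.3333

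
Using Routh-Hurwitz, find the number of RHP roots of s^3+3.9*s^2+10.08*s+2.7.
Routh array:
s^3: [1, 10.08]; s^2: [3.9, 2.7]; s^1: [9.38769]; s^0: [2.7]
First column: [1, 3.9, 9.38769, 2.7]. Sign changes = RHP roots = 0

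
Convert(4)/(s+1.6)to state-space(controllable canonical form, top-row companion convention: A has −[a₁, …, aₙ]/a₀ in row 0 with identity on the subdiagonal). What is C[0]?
Reachable canonical form: C = numerator coefficients (right-aligned, zero-padded to length n).
num = 4, C = [[4]].
C[0] = 4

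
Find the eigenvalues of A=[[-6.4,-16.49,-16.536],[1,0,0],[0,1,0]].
Eigenvalues solve det(λI - A) = 0.
Characteristic polynomial: λ^3 + 6.4*λ^2 + 16.49*λ + 16.536 = 0.
Factor: (λ + 2.4)(λ^2 + 4*λ + 6.89) = 0.
Roots: -2 + 1.7j, -2 - 1.7j, -2.4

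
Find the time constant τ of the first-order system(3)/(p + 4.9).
First-order system: τ = -1/pole. Pole = -4.9. τ = -1/(-4.9) = 0.2041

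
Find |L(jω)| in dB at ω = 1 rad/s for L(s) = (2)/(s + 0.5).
Substitute s = j*1: L(j1) = 0.8 - 1.6j.
|L(j1)| = sqrt(Re² + Im²) = 1.789.
20*log₁₀(1.789) = 5.05 dB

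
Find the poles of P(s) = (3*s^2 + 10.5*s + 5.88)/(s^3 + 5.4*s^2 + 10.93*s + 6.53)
Set denominator = 0: s^3 + 5.4*s^2 + 10.93*s + 6.53 = (s + 1)(s^2 + 4.4*s + 6.53) = 0 → Poles: -1, -2.2 + 1.3j, -2.2 - 1.3j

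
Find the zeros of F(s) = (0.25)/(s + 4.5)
Numerator is a nonzero constant (0.25) → Zeros: none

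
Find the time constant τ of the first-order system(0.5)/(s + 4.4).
First-order system: τ = -1/pole. Pole = -4.4. τ = -1/(-4.4) = 0.2273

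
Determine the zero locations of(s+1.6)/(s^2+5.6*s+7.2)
Set numerator = 0: s + 1.6 = 0 → Zeros: -1.6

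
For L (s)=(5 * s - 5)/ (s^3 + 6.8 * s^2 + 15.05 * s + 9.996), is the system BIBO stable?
Denominator: s^3 + 6.8*s^2 + 15.05*s + 9.996 = (s + 1.2)(s^2 + 5.6*s + 8.33). Poles: -1.2, -2.8 + 0.7j, -2.8 - 0.7j. All Re(p)<0: Yes (stable)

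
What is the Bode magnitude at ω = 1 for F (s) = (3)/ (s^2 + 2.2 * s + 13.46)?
Substitute s = j*1: F(j1) = 0.233491 - 0.0412264j.
|F(j1)| = sqrt(Re² + Im²) = 0.2371.
20*log₁₀(0.2371) = -12.50 dB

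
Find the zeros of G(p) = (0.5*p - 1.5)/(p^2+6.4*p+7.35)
Set numerator = 0: 0.5*p - 1.5 = 0 → Zeros: 3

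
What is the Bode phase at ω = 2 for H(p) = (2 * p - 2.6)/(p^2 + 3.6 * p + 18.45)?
Substitute p = j*2: H(j2) = -0.0336476 + 0.293582j.
∠H(j2) = atan2(Im, Re) = atan2(0.293582, -0.0336476) = 96.54°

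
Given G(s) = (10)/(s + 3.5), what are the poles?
Set denominator = 0: s + 3.5 = 0 → Poles: -3.5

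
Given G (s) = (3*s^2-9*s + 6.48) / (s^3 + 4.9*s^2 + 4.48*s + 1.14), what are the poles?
Set denominator = 0: s^3 + 4.9*s^2 + 4.48*s + 1.14 = (s + 0.5)(s + 0.6)(s + 3.8) = 0 → Poles: -0.5, -0.6, -3.8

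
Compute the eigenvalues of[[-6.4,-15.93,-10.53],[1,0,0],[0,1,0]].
Eigenvalues solve det(λI - A) = 0.
Characteristic polynomial: λ^3 + 6.4*λ^2 + 15.93*λ + 10.53 = 0.
Factor: (λ + 1)(λ^2 + 5.4*λ + 10.53) = 0.
Roots: -1, -2.7 + 1.8j, -2.7 - 1.8j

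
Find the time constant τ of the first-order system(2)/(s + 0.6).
First-order system: τ = -1/pole. Pole = -0.6. τ = -1/(-0.6) = 1.667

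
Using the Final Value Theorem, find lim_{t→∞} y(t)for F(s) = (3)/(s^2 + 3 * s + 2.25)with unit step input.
FVT: lim_{t→∞} y(t) = lim_{s→0} s*Y(s) where Y(s) = F(s)/s.
= lim_{s→0} F(s) = F(0) = num(0)/den(0) = 3/2.25 = 1.333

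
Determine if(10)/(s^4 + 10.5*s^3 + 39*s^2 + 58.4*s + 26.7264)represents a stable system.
Denominator: s^4 + 10.5*s^3 + 39*s^2 + 58.4*s + 26.7264 = (s + 0.8)(s + 2.9)(s + 3.6)(s + 3.2). Poles: -0.8, -2.9, -3.2, -3.6. All Re(p)<0: Yes (stable)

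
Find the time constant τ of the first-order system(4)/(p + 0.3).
First-order system: τ = -1/pole. Pole = -0.3. τ = -1/(-0.3) = 3.333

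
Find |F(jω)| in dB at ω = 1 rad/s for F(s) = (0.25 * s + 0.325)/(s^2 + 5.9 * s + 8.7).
Substitute s = j*1: F(j1) = 0.0422689 + 7.97024e-05j.
|F(j1)| = sqrt(Re² + Im²) = 0.04227.
20*log₁₀(0.04227) = -27.48 dB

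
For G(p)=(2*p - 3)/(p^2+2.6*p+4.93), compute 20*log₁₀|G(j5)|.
Substitute p = j*5: G(j5) = 0.332648 - 0.282789j.
|G(j5)| = sqrt(Re² + Im²) = 0.4366.
20*log₁₀(0.4366) = -7.20 dB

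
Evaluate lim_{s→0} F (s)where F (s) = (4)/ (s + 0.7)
DC gain = F(0) = num(0)/den(0) = 4/0.7 = 5.714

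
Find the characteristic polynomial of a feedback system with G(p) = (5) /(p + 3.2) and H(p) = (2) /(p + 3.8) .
Characteristic poly = G_den * H_den + G_num * H_num = (p^2 + 7*p + 12.16) + (10) = p^2 + 7*p + 22.16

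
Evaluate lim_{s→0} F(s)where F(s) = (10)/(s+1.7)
DC gain = F(0) = num(0)/den(0) = 10/1.7 = 5.882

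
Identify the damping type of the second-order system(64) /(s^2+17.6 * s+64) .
Standard form: ωn²/(s²+2ζωn·s+ωn²) gives ωn=8, ζ=1.1.
Overdamped (ζ = 1.1 > 1)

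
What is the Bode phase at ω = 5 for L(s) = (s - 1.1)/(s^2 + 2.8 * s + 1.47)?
Substitute s = j*5: L(j5) = 0.127902 - 0.136395j.
∠L(j5) = atan2(Im, Re) = atan2(-0.136395, 0.127902) = -46.84°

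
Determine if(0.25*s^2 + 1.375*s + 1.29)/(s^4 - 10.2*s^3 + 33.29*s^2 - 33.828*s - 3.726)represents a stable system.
Denominator: s^4 - 10.2*s^3 + 33.29*s^2 - 33.828*s - 3.726 = (s - 4.6)(s - 2.7)(s + 0.1)(s - 3). Poles: -0.1, 2.7, 3, 4.6. All Re(p)<0: No (unstable)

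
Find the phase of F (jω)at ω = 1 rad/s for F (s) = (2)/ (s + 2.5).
Substitute s = j*1: F(j1) = 0.689655 - 0.275862j.
∠F(j1) = atan2(Im, Re) = atan2(-0.275862, 0.689655) = -21.80°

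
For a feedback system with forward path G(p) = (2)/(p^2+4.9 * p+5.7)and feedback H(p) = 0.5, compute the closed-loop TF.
Closed-loop T = G/(1+GH).
Numerator: G_num * H_den = 2.
Denominator: G_den * H_den + G_num * H_num = (p^2 + 4.9*p + 5.7) + (1) = p^2 + 4.9*p + 6.7.
T(p) = (2)/(p^2 + 4.9*p + 6.7)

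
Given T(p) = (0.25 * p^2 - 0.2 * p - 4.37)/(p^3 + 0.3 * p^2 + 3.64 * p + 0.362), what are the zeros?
Set numerator = 0: 0.25*p^2 - 0.2*p - 4.37 = 0.25*(p - 4.6)(p + 3.8) = 0 → Zeros: -3.8, 4.6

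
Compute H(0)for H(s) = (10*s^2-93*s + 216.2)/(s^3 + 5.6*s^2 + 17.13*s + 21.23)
DC gain = H(0) = num(0)/den(0) = 216.2/21.23 = 10.18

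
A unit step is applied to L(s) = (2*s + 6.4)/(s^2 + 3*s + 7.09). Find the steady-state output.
FVT: lim_{t→∞} y(t) = lim_{s→0} s*Y(s) where Y(s) = L(s)/s.
= lim_{s→0} L(s) = L(0) = num(0)/den(0) = 6.4/7.09 = 0.9027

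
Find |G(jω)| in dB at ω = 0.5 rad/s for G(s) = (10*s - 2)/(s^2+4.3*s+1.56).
Substitute s = j*0.5: G(j0.5) = 1.28262 + 1.71173j.
|G(j0.5)| = sqrt(Re² + Im²) = 2.139.
20*log₁₀(2.139) = 6.60 dB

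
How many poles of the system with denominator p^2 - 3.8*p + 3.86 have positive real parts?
Poles: 1.9 + 0.5j, 1.9 - 0.5j. RHP poles (Re>0): 2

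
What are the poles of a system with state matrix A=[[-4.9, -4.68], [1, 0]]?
Eigenvalues solve det(λI - A) = 0.
Characteristic polynomial: λ^2 + 4.9*λ + 4.68 = 0.
Factor: (λ + 1.3)(λ + 3.6) = 0.
Roots: -1.3, -3.6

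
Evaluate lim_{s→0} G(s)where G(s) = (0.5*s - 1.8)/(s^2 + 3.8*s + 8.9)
DC gain = G(0) = num(0)/den(0) = -1.8/8.9 = -0.2022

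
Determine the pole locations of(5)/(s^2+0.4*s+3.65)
Set denominator = 0: s^2 + 0.4*s + 3.65 = 0 → Poles: -0.2 + 1.9j, -0.2 - 1.9j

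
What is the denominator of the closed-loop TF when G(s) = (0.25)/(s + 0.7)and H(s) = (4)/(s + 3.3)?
Characteristic poly = G_den * H_den + G_num * H_num = (s^2 + 4*s + 2.31) + (1) = s^2 + 4*s + 3.31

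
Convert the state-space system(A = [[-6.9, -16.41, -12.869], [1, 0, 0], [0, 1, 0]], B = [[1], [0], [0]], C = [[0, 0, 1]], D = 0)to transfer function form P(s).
P(s) = C(sI - A)⁻¹B + D.
Characteristic polynomial det(sI - A) = s^3 + 6.9*s^2 + 16.41*s + 12.869.
Numerator from C·adj(sI-A)·B + D·det(sI-A) = 1.
P(s) = (1)/(s^3 + 6.9*s^2 + 16.41*s + 12.869)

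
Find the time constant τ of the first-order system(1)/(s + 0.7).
First-order system: τ = -1/pole. Pole = -0.7. τ = -1/(-0.7) = 1.429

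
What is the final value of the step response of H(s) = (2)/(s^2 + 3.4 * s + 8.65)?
FVT: lim_{t→∞} y(t) = lim_{s→0} s*Y(s) where Y(s) = H(s)/s.
= lim_{s→0} H(s) = H(0) = num(0)/den(0) = 2/8.65 = 0.2312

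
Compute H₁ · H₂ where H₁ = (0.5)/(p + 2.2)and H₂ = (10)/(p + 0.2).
Series: H = H₁ · H₂ = (n₁·n₂)/(d₁·d₂).
Num: n₁·n₂ = 5. Den: d₁·d₂ = p^2 + 2.4*p + 0.44.
H(p) = (5)/(p^2 + 2.4*p + 0.44)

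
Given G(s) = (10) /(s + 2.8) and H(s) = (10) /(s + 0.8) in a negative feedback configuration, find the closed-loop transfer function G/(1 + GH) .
Closed-loop T = G/(1+GH).
Numerator: G_num * H_den = 10*s + 8.
Denominator: G_den * H_den + G_num * H_num = (s^2 + 3.6*s + 2.24) + (100) = s^2 + 3.6*s + 102.24.
T(s) = (10*s + 8)/(s^2 + 3.6*s + 102.24)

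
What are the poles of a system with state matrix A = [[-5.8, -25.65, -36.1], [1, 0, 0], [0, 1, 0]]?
Eigenvalues solve det(λI - A) = 0.
Characteristic polynomial: λ^3 + 5.8*λ^2 + 25.65*λ + 36.1 = 0.
Factor: (λ + 2)(λ^2 + 3.8*λ + 18.05) = 0.
Roots: -1.9 + 3.8j, -1.9 - 3.8j, -2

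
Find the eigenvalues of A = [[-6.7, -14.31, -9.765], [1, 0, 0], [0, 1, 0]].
Eigenvalues solve det(λI - A) = 0.
Characteristic polynomial: λ^3 + 6.7*λ^2 + 14.31*λ + 9.765 = 0.
Factor: (λ + 2.1)(λ + 1.5)(λ + 3.1) = 0.
Roots: -1.5, -2.1, -3.1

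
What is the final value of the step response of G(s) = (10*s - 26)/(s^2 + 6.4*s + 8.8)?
FVT: lim_{t→∞} y(t) = lim_{s→0} s*Y(s) where Y(s) = G(s)/s.
= lim_{s→0} G(s) = G(0) = num(0)/den(0) = -26/8.8 = -2.955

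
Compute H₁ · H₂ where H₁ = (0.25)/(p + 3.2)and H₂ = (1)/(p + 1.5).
Series: H = H₁ · H₂ = (n₁·n₂)/(d₁·d₂).
Num: n₁·n₂ = 0.25. Den: d₁·d₂ = p^2 + 4.7*p + 4.8.
H(p) = (0.25)/(p^2 + 4.7*p + 4.8)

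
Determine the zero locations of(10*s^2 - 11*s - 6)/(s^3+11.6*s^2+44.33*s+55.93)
Set numerator = 0: 10*s^2 - 11*s - 6 = 10*(s - 1.5)(s + 0.4) = 0 → Zeros: -0.4, 1.5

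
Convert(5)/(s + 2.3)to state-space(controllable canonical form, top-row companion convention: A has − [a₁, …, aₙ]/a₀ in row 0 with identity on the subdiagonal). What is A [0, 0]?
Reachable canonical form for den = s + 2.3: top row of A = -[a₁,a₂,...,aₙ]/a₀, ones on the subdiagonal, zeros elsewhere.
A = [[-2.3]].
A[0,0] = -2.3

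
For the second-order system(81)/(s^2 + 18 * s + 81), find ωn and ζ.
Standard form: ωn²/(s²+2ζωn·s+ωn²).
const=81=ωn² → ωn=9, s coeff=18=2ζωn → ζ=1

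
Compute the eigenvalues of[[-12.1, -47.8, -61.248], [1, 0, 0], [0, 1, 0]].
Eigenvalues solve det(λI - A) = 0.
Characteristic polynomial: λ^3 + 12.1*λ^2 + 47.8*λ + 61.248 = 0.
Factor: (λ + 4.8)(λ + 4.4)(λ + 2.9) = 0.
Roots: -2.9, -4.4, -4.8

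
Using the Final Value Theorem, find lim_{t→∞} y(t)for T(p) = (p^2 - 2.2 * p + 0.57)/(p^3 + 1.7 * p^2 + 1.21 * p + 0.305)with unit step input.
FVT: lim_{t→∞} y(t) = lim_{p→0} p*Y(p) where Y(p) = T(p)/p.
= lim_{p→0} T(p) = T(0) = num(0)/den(0) = 0.57/0.305 = 1.869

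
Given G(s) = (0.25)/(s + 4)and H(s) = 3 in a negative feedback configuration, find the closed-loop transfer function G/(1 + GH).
Closed-loop T = G/(1+GH).
Numerator: G_num * H_den = 0.25.
Denominator: G_den * H_den + G_num * H_num = (s + 4) + (0.75) = s + 4.75.
T(s) = (0.25)/(s + 4.75)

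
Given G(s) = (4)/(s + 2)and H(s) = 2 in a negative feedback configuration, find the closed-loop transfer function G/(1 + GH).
Closed-loop T = G/(1+GH).
Numerator: G_num * H_den = 4.
Denominator: G_den * H_den + G_num * H_num = (s + 2) + (8) = s + 10.
T(s) = (4)/(s + 10)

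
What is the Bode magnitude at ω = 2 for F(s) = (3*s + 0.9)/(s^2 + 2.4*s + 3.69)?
Substitute s = j*2: F(j2) = 1.23275 - 0.267115j.
|F(j2)| = sqrt(Re² + Im²) = 1.261.
20*log₁₀(1.261) = 2.02 dB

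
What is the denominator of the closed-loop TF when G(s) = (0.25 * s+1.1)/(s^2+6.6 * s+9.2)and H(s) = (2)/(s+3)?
Characteristic poly = G_den * H_den + G_num * H_num = (s^3 + 9.6*s^2 + 29*s + 27.6) + (0.5*s + 2.2) = s^3 + 9.6*s^2 + 29.5*s + 29.8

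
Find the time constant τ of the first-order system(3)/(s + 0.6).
First-order system: τ = -1/pole. Pole = -0.6. τ = -1/(-0.6) = 1.667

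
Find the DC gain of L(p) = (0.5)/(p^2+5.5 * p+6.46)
DC gain = L(0) = num(0)/den(0) = 0.5/6.46 = 0.0774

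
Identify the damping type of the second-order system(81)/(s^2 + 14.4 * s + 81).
Standard form: ωn²/(s²+2ζωn·s+ωn²) gives ωn=9, ζ=0.8.
Underdamped (ζ = 0.8 < 1)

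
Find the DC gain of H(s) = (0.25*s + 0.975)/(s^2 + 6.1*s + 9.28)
DC gain = H(0) = num(0)/den(0) = 0.975/9.28 = 0.1051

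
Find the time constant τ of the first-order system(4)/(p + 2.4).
First-order system: τ = -1/pole. Pole = -2.4. τ = -1/(-2.4) = 0.4167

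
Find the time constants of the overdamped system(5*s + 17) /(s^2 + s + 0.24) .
Overdamped: real poles at -0.4, -0.6. τ = -1/pole → τ₁ = 2.5, τ₂ = 1.667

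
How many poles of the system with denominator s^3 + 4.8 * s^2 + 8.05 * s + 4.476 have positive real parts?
s^3 + 4.8*s^2 + 8.05*s + 4.476 = (s + 1.2)(s^2 + 3.6*s + 3.73). Poles: -1.2, -1.8 + 0.7j, -1.8 - 0.7j. RHP poles (Re>0): 0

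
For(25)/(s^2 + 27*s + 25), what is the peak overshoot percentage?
Standard form: ωn²/(s²+2ζωn·s+ωn²) → ωn = 5, ζ = 2.7.
ζ ≥ 1, so the response is non-oscillatory: peak overshoot = 0%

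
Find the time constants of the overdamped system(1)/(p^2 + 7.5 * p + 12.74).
Overdamped: real poles at -4.9, -2.6. τ = -1/pole → τ₁ = 0.2041, τ₂ = 0.3846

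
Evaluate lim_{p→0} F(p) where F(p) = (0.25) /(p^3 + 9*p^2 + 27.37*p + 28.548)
DC gain = F(0) = num(0)/den(0) = 0.25/28.548 = 0.008757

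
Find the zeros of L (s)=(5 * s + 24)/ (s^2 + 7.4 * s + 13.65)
Set numerator = 0: 5*s + 24 = 0 → Zeros: -4.8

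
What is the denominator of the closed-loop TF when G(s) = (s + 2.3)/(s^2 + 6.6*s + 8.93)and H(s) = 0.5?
Characteristic poly = G_den * H_den + G_num * H_num = (s^2 + 6.6*s + 8.93) + (0.5*s + 1.15) = s^2 + 7.1*s + 10.08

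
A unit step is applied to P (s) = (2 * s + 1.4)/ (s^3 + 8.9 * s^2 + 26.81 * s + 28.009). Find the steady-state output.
FVT: lim_{t→∞} y(t) = lim_{s→0} s*Y(s) where Y(s) = P(s)/s.
= lim_{s→0} P(s) = P(0) = num(0)/den(0) = 1.4/28.009 = 0.04998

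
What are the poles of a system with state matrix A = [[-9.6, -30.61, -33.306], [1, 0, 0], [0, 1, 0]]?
Eigenvalues solve det(λI - A) = 0.
Characteristic polynomial: λ^3 + 9.6*λ^2 + 30.61*λ + 33.306 = 0.
Factor: (λ + 4.2)(λ^2 + 5.4*λ + 7.93) = 0.
Roots: -2.7 + 0.8j, -2.7 - 0.8j, -4.2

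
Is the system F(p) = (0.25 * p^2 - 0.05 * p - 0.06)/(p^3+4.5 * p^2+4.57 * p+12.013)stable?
Denominator: p^3 + 4.5*p^2 + 4.57*p + 12.013 = (p + 4.1)(p^2 + 0.4*p + 2.93). Poles: -0.2 + 1.7j, -0.2 - 1.7j, -4.1. All Re(p)<0: Yes (stable)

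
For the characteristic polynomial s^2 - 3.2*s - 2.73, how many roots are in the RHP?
s^2 - 3.2*s - 2.73 = (s - 3.9)(s + 0.7). Poles: -0.7, 3.9. RHP poles (Re>0): 1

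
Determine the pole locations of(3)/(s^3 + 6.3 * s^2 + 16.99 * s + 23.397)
Set denominator = 0: s^3 + 6.3*s^2 + 16.99*s + 23.397 = (s + 3.3)(s^2 + 3*s + 7.09) = 0 → Poles: -1.5 + 2.2j, -1.5 - 2.2j, -3.3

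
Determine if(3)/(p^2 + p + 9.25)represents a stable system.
Denominator: p^2 + p + 9.25. Poles: -0.5 + 3j, -0.5 - 3j. All Re(p)<0: Yes (stable)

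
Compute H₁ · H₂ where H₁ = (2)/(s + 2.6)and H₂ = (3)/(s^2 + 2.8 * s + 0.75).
Series: H = H₁ · H₂ = (n₁·n₂)/(d₁·d₂).
Num: n₁·n₂ = 6. Den: d₁·d₂ = s^3 + 5.4*s^2 + 8.03*s + 1.95.
H(s) = (6)/(s^3 + 5.4*s^2 + 8.03*s + 1.95)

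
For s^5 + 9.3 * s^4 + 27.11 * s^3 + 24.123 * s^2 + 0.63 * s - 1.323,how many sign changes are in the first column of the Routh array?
Routh array:
s^5: [1, 27.11, 0.63]; s^4: [9.3, 24.123, -1.323]; s^3: [24.5161, 0.772258]; s^2: [23.83005, -1.323]; s^1: [2.13335]; s^0: [-1.323]
First column: [1, 9.3, 24.5161, 23.83005, 2.13335, -1.323]. Sign changes = 1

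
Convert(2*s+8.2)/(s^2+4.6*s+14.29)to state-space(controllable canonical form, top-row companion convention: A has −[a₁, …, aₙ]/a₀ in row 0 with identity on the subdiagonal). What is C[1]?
Reachable canonical form: C = numerator coefficients (right-aligned, zero-padded to length n).
num = 2*s + 8.2, C = [[2, 8.2]].
C[1] = 8.2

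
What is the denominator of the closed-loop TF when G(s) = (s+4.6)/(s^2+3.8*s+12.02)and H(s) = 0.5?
Characteristic poly = G_den * H_den + G_num * H_num = (s^2 + 3.8*s + 12.02) + (0.5*s + 2.3) = s^2 + 4.3*s + 14.32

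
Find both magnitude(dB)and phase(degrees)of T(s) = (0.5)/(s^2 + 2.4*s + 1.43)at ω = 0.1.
Substitute s = j*0.1: T(j0.1) = 0.342334 - 0.0578592j.
|T| = 20*log₁₀(sqrt(Re²+Im²)) = -9.19 dB.
∠T = atan2(Im, Re) = -9.59°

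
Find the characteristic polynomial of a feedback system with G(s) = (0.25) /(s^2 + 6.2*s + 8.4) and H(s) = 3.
Characteristic poly = G_den * H_den + G_num * H_num = (s^2 + 6.2*s + 8.4) + (0.75) = s^2 + 6.2*s + 9.15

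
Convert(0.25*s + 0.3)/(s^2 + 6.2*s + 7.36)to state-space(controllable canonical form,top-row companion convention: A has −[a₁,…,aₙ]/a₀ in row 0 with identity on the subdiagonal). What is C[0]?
Reachable canonical form: C = numerator coefficients (right-aligned, zero-padded to length n).
num = 0.25*s + 0.3, C = [[0.25, 0.3]].
C[0] = 0.25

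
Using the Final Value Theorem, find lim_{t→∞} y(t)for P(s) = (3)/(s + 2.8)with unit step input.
FVT: lim_{t→∞} y(t) = lim_{s→0} s*Y(s) where Y(s) = P(s)/s.
= lim_{s→0} P(s) = P(0) = num(0)/den(0) = 3/2.8 = 1.071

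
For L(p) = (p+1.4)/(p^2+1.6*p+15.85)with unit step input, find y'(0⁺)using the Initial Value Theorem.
IVT: y'(0⁺) = lim_{p→∞} p²·Y(p) = lim_{p→∞} p·L(p).
deg(num) = 1, deg(den) = 2, relative degree = 1, so p·L(p) → (leading num)/(leading den) = 1/1 = 1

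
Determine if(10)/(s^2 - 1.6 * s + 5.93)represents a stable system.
Denominator: s^2 - 1.6*s + 5.93. Poles: 0.8 + 2.3j, 0.8 - 2.3j. All Re(p)<0: No (unstable)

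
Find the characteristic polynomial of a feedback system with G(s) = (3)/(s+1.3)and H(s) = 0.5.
Characteristic poly = G_den * H_den + G_num * H_num = (s + 1.3) + (1.5) = s + 2.8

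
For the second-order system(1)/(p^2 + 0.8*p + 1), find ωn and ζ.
Standard form: ωn²/(p²+2ζωn·p+ωn²).
const=1=ωn² → ωn=1, p coeff=0.8=2ζωn → ζ=0.4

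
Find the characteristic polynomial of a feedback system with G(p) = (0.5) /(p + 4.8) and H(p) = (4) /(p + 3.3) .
Characteristic poly = G_den * H_den + G_num * H_num = (p^2 + 8.1*p + 15.84) + (2) = p^2 + 8.1*p + 17.84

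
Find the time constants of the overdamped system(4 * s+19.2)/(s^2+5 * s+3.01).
Overdamped: real poles at -0.7, -4.3. τ = -1/pole → τ₁ = 1.429, τ₂ = 0.2326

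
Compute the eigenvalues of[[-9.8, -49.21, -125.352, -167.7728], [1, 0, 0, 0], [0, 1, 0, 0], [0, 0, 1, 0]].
Eigenvalues solve det(λI - A) = 0.
Characteristic polynomial: λ^4 + 9.8*λ^3 + 49.21*λ^2 + 125.352*λ + 167.7728 = 0.
Factor: (λ^2 + 4*λ + 11.84)(λ^2 + 5.8*λ + 14.17) = 0.
Roots: -2 + 2.8j, -2 - 2.8j, -2.9 + 2.4j, -2.9 - 2.4j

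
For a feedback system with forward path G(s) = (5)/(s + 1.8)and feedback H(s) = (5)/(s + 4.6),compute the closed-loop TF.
Closed-loop T = G/(1+GH).
Numerator: G_num * H_den = 5*s + 23.
Denominator: G_den * H_den + G_num * H_num = (s^2 + 6.4*s + 8.28) + (25) = s^2 + 6.4*s + 33.28.
T(s) = (5*s + 23)/(s^2 + 6.4*s + 33.28)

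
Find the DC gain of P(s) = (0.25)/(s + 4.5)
DC gain = P(0) = num(0)/den(0) = 0.25/4.5 = 0.05556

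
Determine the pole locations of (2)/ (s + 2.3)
Set denominator = 0: s + 2.3 = 0 → Poles: -2.3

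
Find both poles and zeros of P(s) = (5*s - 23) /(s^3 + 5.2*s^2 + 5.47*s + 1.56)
Set denominator = 0: s^3 + 5.2*s^2 + 5.47*s + 1.56 = (s + 0.5)(s + 3.9)(s + 0.8) = 0 → Poles: -0.5, -0.8, -3.9
Set numerator = 0: 5*s - 23 = 0 → Zeros: 4.6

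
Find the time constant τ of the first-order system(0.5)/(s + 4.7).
First-order system: τ = -1/pole. Pole = -4.7. τ = -1/(-4.7) = 0.2128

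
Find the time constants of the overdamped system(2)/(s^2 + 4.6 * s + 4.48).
Overdamped: real poles at -3.2, -1.4. τ = -1/pole → τ₁ = 0.3125, τ₂ = 0.7143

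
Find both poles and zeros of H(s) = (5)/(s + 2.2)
Set denominator = 0: s + 2.2 = 0 → Poles: -2.2
Numerator is a nonzero constant (5) → Zeros: none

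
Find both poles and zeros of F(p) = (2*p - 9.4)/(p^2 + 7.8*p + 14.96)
Set denominator = 0: p^2 + 7.8*p + 14.96 = (p + 3.4)(p + 4.4) = 0 → Poles: -3.4, -4.4
Set numerator = 0: 2*p - 9.4 = 0 → Zeros: 4.7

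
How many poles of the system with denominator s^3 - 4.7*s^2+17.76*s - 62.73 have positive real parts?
s^3 - 4.7*s^2 + 17.76*s - 62.73 = (s - 4.1)(s^2 - 0.6*s + 15.3). Poles: 0.3 + 3.9j, 0.3 - 3.9j, 4.1. RHP poles (Re>0): 3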